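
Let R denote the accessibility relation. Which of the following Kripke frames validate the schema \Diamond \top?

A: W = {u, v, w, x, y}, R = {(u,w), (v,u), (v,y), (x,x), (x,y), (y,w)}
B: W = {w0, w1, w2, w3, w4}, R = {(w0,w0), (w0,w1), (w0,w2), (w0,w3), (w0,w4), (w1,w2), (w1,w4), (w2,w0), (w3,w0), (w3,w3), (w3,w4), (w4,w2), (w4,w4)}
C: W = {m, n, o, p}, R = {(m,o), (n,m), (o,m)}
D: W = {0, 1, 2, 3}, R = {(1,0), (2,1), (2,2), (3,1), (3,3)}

This is the axiom for seriality; its first-order frame correspondent is \forall x \exists y Rxy.
A: fails — world w has no successor.
B: satisfies the condition.
C: fails — world p has no successor.
D: fails — world 0 has no successor.
Valid on: B.

B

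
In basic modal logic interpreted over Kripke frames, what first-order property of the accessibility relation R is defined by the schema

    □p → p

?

Reflexivity

Suppose □p→p is valid. At any x set V(p)={w : Rxw}. Then □p holds at x, so p holds at x, i.e. Rxx.
Conversely, on a frame with reflexivity the schema holds at every world under every valuation.
Frame condition: ∀x Rxx.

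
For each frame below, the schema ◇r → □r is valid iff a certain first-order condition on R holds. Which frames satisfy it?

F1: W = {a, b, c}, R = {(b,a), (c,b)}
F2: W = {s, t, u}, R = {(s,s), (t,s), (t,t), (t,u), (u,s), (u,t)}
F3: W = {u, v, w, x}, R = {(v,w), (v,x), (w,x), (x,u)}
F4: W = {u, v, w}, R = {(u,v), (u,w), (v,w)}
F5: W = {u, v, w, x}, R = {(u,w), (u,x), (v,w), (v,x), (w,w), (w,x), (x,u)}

The schema corresponds to partial functionality: ∀x ∀y ∀z (Rxy ∧ Rxz → y = z).
F1: ✓.
F2: fails — t sees both s and t.
F3: fails — v sees both w and x.
F4: fails — u sees both v and w.
F5: fails — u sees both w and x.
Valid on: F1.

F1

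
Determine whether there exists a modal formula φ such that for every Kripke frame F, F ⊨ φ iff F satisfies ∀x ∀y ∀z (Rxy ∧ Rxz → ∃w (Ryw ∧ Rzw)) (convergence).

The condition is convergence. A defining modal formula is ◇□q → □◇q.

Yes — defined by ◇□q → □◇q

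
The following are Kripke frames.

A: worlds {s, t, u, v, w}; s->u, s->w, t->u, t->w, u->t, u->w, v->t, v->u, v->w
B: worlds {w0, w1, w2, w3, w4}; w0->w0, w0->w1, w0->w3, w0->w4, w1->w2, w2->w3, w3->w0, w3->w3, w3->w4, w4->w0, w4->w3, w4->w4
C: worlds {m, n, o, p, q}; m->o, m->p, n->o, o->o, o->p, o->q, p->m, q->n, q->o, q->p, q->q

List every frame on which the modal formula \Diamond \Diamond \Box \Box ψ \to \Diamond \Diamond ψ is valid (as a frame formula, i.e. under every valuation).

This is the axiom for a generalized confluence (Geach) condition; its first-order frame correspondent is \forall x \forall y (x R^2 y \to \exists w (y R^2 w \wedge x R^2 w)).
A: fails — sR²w but no w* with wR²w* and sR²w*.
B: ✓.
C: ✓.
Valid on: B, C.

B, C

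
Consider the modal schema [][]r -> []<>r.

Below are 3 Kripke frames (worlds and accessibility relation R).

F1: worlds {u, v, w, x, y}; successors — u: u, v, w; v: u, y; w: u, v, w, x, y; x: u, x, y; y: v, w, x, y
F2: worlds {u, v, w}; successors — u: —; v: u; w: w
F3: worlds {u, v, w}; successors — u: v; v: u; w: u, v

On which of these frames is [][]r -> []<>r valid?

Frame correspondent (Sahlqvist): forall x forall z (xRz -> exists w (x R^2 w & zRw)) — i.e. a generalized confluence (Geach) condition.
F1: holds.
F2: fails — vRu but no t with vR²t and uRt.
F3: holds.
Valid on: F1, F3.

F1, F3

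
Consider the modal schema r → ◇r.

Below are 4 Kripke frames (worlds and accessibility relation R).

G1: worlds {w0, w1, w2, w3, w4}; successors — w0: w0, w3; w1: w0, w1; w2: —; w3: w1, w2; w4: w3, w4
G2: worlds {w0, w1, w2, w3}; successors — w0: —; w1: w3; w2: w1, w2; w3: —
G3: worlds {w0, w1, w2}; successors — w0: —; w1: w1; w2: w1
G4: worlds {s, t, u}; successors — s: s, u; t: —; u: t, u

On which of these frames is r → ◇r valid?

The schema corresponds to reflexivity: ∀x Rxx.
G1: fails — world w2 does not see itself.
G2: fails — world w0 does not see itself.
G3: fails — world w0 does not see itself.
G4: fails — world t does not see itself.
Valid on no frame.

none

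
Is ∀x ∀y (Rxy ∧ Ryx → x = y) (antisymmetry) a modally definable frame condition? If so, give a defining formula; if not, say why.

No — not modally definable

Any modally definable frame class is closed under surjective bounded morphisms.
The 8-cycle (worlds w0,w1,w2,w3,w4,w5,w6,w7 with w0→w1→w2→w3→w4→w5→w6→w7→w0) is antisymmetric. Sending even-indexed worlds to a and odd-indexed worlds to b is a surjective bounded morphism onto the two-world frame with a↔b, which is not antisymmetric.
So the class is not modally definable.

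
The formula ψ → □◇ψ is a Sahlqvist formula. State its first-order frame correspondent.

symmetry: ∀x ∀y (Rxy → Ryx)

Suppose ψ→□◇ψ is valid. Take Rxy and set V(ψ)={x}. Then ψ at x, so □◇ψ at x, so ◇ψ at y, so some z with Ryz has ψ; z=x, i.e. Ryx.
The converse is a direct semantic check.
Frame condition: ∀x ∀y (Rxy → Ryx).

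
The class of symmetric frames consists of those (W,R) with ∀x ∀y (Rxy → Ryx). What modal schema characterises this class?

ψ → □◇ψ

This is symmetry; the standard corresponding axiom is B: ψ → □◇ψ.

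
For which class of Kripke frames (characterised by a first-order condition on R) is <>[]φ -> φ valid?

symmetry: forall x forall y (Rxy -> Ryx)

This schema is equivalent to the B axiom φ → □◇φ.
Its frame correspondent is symmetry — forall x forall y (Rxy -> Ryx).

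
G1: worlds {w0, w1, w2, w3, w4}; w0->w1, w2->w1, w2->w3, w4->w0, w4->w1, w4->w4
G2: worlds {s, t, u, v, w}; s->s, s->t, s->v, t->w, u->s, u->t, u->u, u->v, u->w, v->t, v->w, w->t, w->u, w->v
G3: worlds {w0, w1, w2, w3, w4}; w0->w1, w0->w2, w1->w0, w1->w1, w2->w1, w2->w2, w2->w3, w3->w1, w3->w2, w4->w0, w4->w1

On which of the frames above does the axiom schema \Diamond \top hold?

G2, G3

This is the axiom for seriality; its first-order frame correspondent is \forall x \exists y Rxy.
G1: fails — world w1 has no successor.
G2: holds.
G3: holds.
Valid on: G2, G3.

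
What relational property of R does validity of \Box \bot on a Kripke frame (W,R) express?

□⊥ is valid iff no world has any successor (otherwise □⊥ fails at any world with one).
The converse is a direct semantic check.
Frame condition: \forall x \forall y \neg Rxy.

emptiness of R: \forall x \forall y \neg Rxy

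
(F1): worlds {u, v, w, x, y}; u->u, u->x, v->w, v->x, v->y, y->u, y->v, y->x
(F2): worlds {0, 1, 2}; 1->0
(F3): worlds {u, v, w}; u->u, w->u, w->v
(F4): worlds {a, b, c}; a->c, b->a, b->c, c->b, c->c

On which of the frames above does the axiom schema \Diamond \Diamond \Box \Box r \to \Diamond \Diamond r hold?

(F2), (F3), (F4)

This is the axiom for a generalized confluence (Geach) condition; its first-order frame correspondent is \forall x \forall y (x R^2 y \to \exists w (y R^2 w \wedge x R^2 w)).
(F1): fails — uR²x but no t with xR²t and uR²t.
(F2): satisfies the condition.
(F3): satisfies the condition.
(F4): satisfies the condition.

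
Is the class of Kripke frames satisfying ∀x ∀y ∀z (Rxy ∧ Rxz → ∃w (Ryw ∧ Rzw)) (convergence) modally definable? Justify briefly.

This is a Sahlqvist condition; the .2 axiom ◇□p → □◇p defines it.
Suppose ◇□p→□◇p is valid. Take Rxy, Rxz and set V(p)={w : Ryw}. Then □p at y so ◇□p at x, so □◇p at x, so ◇p at z, giving w with Rzw and Ryw.

Yes — defined by ◇□p → □◇p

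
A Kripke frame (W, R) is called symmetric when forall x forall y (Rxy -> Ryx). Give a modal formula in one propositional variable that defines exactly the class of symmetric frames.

The condition is symmetry. The B schema r → □◇r defines it.

r → □◇r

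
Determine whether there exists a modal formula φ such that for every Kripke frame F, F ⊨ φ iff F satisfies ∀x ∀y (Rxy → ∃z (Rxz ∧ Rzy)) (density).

Yes — defined by □□r → □r

The condition is density. A defining modal formula is □□r → □r.
Suppose □□r→□r is valid. Take Rxy and set V(r)={w : xR²w}. Then □□r at x, so □r at x, so r at y, i.e. ∃z(Rxz∧Rzy).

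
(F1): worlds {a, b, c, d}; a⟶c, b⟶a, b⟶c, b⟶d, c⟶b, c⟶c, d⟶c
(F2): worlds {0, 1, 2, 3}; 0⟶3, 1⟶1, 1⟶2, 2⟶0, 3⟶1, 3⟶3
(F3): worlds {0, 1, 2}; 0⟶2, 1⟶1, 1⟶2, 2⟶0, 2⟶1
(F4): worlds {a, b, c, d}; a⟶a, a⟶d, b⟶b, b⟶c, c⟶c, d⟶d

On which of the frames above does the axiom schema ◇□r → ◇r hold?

(F1), (F4)

Frame correspondent (Sahlqvist): ∀x ∀y (xRy → ∃w (yRw ∧ xRw)) — i.e. a generalized confluence (Geach) condition.
(F1): ✓.
(F2): fails — 1R2 but no w with 2Rw and 1Rw.
(F3): fails — 0R2 but no w with 2Rw and 0Rw.
(F4): ✓.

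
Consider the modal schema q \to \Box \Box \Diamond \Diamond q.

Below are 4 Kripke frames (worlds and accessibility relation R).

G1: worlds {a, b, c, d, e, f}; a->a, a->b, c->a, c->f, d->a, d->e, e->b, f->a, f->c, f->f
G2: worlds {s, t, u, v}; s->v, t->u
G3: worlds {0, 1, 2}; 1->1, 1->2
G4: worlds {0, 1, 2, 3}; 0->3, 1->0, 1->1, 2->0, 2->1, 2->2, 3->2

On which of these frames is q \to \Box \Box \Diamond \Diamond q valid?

The schema corresponds to a generalized confluence (Geach) condition: \forall x \forall z (x R^2 z \to \exists w (x = w \wedge z R^2 w)).
G1: fails — aR²b but no w with a=w and bR²w.
G2: satisfies the condition.
G3: fails — 1R²2 but no w with 1=w and 2R²w.
G4: fails — 1R²0 but no w with 1=w and 0R²w.
Valid on: G2.

G2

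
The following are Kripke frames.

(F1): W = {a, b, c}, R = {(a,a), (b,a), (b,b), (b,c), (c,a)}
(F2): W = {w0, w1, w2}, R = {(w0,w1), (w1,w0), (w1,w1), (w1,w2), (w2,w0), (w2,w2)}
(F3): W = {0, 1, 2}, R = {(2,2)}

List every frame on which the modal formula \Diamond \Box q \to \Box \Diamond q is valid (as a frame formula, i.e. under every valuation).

(F1), (F3)

This is the axiom for convergence; its first-order frame correspondent is \forall x \forall y \forall z (Rxy \wedge Rxz \to \exists w (Ryw \wedge Rzw)).
(F1): ✓.
(F2): fails — Rw1w2 and Rw1w0 but w2 and w0 have no common successor.
(F3): ✓.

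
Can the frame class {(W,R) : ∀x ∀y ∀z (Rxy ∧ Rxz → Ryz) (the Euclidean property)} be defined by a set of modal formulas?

This is a Sahlqvist condition; the 5 axiom ◇r → □◇r defines it.
Suppose ◇r→□◇r is valid. Take Rxy, Rxz and set V(r)={y}. Then ◇r at x, so □◇r at x, so ◇r at z, so some w with Rzw has r; w=y, i.e. Rzy. By symmetry of the argument, Ryz.

Definable; ◇r → □◇r defines it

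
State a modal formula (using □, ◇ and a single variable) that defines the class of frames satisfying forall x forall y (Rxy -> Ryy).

□(□p → p)

A defining formula is □(□p → p) (the T□ axiom).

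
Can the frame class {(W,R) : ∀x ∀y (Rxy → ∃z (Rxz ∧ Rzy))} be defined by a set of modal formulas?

Yes — defined by □□q → □q

This is a Sahlqvist condition; the C4 axiom □□q → □q defines it.
Suppose □□q→□q is valid. Take Rxy and set V(q)={w : xR²w}. Then □□q at x, so □q at x, so q at y, i.e. ∃z(Rxz∧Rzy).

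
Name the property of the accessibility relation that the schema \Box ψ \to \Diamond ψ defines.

This schema is the D axiom.
Its frame correspondent is seriality — \forall x \exists y Rxy.

Seriality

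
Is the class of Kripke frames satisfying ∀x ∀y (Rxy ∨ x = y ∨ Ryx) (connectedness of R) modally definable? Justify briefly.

No — not modally definable

Modal frame validity is preserved under disjoint unions.
Take 2 disjoint single-world reflexive frames: each is trivially connected, but their disjoint union has 2 worlds with no edge between distinct components, so it is not connected.
So no modal formula (or set of formulas) defines exactly the connected frames.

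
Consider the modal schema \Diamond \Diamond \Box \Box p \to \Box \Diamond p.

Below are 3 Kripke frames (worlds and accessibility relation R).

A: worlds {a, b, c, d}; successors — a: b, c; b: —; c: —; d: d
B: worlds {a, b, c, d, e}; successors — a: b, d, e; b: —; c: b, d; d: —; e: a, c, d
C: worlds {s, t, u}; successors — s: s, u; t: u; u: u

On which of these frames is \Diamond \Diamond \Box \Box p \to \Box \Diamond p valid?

A, C

Frame correspondent (Sahlqvist): \forall x \forall y \forall z ((x R^2 y \wedge xRz) \to \exists w (y R^2 w \wedge zRw)) — i.e. a generalized confluence (Geach) condition.
A: satisfies the condition.
B: fails — aR²a, aRb but no w with aR²w and bRw.
C: satisfies the condition.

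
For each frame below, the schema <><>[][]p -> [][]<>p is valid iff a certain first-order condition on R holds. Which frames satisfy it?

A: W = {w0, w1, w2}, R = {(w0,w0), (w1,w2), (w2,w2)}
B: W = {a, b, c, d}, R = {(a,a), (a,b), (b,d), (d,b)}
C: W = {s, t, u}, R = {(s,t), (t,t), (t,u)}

The schema corresponds to a generalized confluence (Geach) condition: forall x forall y forall z ((x R^2 y & x R^2 z) -> exists w (y R^2 w & zRw)).
A: satisfies the condition.
B: fails — aR²b, aR²b but no w with bR²w and bRw.
C: fails — sR²t, sR²u but no w with tR²w and uRw.

A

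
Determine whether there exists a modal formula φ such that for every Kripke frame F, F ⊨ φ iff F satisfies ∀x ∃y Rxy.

Yes, by □q → ◇q

Yes: it is seriality, defined by the D schema □q → ◇q.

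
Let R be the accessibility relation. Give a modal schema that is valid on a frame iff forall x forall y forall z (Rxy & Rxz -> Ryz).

◇s → □◇s

A defining formula is ◇s → □◇s (the 5 axiom).
Suppose ◇s→□◇s is valid. Take Rxy, Rxz and set V(s)={y}. Then ◇s at x, so □◇s at x, so ◇s at z, so some w with Rzw has s; w=y, i.e. Rzy. By symmetry of the argument, Ryz.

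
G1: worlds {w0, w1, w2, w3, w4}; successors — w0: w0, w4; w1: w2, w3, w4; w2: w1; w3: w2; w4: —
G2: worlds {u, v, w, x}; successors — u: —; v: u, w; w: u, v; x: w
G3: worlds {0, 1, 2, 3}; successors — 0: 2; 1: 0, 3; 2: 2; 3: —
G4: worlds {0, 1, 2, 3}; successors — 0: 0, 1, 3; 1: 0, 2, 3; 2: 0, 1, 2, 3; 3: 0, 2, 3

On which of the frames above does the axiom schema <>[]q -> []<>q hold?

G4

This is the axiom for convergence; its first-order frame correspondent is forall x forall y forall z (Rxy & Rxz -> exists w (Ryw & Rzw)).
G1: fails — Rw0w4 and Rw0w4 but w4 and w4 have no common successor.
G2: fails — Rvw and Rvu but w and u have no common successor.
G3: fails — R10 and R13 but 0 and 3 have no common successor.
G4: ✓.
Valid on: G4.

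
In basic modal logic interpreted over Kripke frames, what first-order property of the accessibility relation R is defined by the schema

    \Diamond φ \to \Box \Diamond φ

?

The Euclidean property

This schema is the 5 axiom.
It corresponds to the Euclidean property: \forall x \forall y \forall z (Rxy \wedge Rxz \to Ryz).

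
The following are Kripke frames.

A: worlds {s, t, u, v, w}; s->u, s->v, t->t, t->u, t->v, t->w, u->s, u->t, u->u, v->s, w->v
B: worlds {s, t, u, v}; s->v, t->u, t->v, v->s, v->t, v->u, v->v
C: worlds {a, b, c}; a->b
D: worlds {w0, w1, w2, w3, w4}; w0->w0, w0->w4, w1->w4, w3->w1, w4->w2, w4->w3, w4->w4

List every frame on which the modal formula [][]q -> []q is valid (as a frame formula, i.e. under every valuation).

The schema corresponds to density: forall x forall y (Rxy -> exists z (Rxz & Rzy)).
A: fails — Rvs but no z with Rvz and Rzs.
B: satisfies the condition.
C: fails — Rab but no z with Raz and Rzb.
D: fails — Rw3w1 but no z with Rw3z and Rzw1.
Valid on: B.

B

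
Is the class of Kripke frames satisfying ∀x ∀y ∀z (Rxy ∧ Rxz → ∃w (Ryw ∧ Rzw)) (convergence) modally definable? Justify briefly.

Definable; ◇□p → □◇p defines it

The condition is convergence. A defining modal formula is ◇□p → □◇p.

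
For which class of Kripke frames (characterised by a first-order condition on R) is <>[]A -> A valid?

Replacing A by ¬A and contraposing gives the equivalent schema A → □◇A.
Suppose A→□◇A is valid. Take Rxy and set V(A)={x}. Then A at x, so □◇A at x, so ◇A at y, so some z with Ryz has A; z=x, i.e. Ryx.

Symmetry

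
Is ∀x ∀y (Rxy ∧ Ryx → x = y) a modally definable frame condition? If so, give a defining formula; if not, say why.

No

If a class were modally definable it would be closed under surjective bounded morphisms (Goldblatt–Thomason).
The 4-cycle (worlds w0,w1,w2,w3 with w0→w1→w2→w3→w0) is antisymmetric. Sending even-indexed worlds to a and odd-indexed worlds to b is a surjective bounded morphism onto the two-world frame with a↔b, which is not antisymmetric.
Hence antisymmetry is not modally definable.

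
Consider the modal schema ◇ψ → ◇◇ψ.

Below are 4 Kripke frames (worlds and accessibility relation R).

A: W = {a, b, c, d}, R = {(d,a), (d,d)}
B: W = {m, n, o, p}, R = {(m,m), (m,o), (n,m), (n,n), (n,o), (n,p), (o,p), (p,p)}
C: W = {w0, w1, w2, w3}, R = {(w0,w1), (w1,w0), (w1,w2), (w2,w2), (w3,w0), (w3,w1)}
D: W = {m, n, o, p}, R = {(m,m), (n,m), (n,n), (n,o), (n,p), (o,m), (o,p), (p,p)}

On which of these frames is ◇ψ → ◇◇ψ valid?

This is the axiom for a generalized confluence (Geach) condition; its first-order frame correspondent is ∀x ∀y (xRy → ∃w (y = w ∧ xR²w)).
A: ✓.
B: ✓.
C: fails — w0Rw1 but no w with w1=w and w0R²w.
D: ✓.
Valid on: A, B, D.

A, B, D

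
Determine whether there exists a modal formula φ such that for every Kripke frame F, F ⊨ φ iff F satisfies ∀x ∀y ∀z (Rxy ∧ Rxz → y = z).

The condition is partial functionality. A defining modal formula is ◇p → □p.
Suppose ◇p→□p is valid. Take Rxy, Rxz and set V(p)={y}. Then ◇p at x, so □p at x, so p at z, i.e. z=y.

Yes — defined by ◇p → □p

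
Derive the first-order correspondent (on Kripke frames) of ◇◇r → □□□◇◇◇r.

∀x ∀y ∀z ((xR²y ∧ xR³z) → ∃w (y = w ∧ zR³w))

This is a Sahlqvist (Geach-type) schema ◇^2□^0r → □^3◇^3r.
Minimal-valuation argument: fix x; take any y with xR^2y and any z with xR^3z. Set V(r) to the set of worlds R-reachable from y in exactly 0 steps. Then □^0r holds at y, so the antecedent holds at x; validity forces ◇^3r at z, giving a w with zR^3w and yR^0w.
First-order correspondent: ∀x ∀y ∀z ((xR²y ∧ xR³z) → ∃w (y = w ∧ zR³w)).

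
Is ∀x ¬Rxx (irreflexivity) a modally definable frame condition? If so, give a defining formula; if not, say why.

Not modally definable

Any modally definable frame class is closed under surjective bounded morphisms.
The 4-cycle (worlds 0,1,2,3 with 0→1→2→3→0) is irreflexive, and the map sending every world to a single reflexive point • is a surjective bounded morphism (forth: every edge maps to (•,•); back: every world has a successor). So any modal formula valid on the 4-cycle is also valid on the reflexive point, which is not irreflexive.
So the class is not modally definable.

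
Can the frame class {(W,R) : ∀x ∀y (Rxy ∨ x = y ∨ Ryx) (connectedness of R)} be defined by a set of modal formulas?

No — not modally definable

Any modally definable frame class is closed under disjoint unions.
Take 3 disjoint single-world reflexive frames: each is trivially connected, but their disjoint union has 3 worlds with no edge between distinct components, so it is not connected.
So no modal formula (or set of formulas) defines exactly the connected frames.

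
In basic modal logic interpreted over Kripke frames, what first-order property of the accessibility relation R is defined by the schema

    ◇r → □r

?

Suppose ◇r→□r is valid. Take Rxy, Rxz and set V(r)={y}. Then ◇r at x, so □r at x, so r at z, i.e. z=y.

partial functionality: ∀x ∀y ∀z (Rxy ∧ Rxz → y = z)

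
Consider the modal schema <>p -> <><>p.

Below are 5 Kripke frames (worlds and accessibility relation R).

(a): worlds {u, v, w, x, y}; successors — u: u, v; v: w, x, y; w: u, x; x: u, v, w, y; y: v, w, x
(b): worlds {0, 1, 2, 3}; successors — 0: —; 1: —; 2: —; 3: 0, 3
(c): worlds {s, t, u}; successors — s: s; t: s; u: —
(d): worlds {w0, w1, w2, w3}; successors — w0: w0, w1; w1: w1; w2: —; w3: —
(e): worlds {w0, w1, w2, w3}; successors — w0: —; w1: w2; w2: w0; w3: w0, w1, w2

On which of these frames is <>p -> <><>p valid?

The schema corresponds to a generalized confluence (Geach) condition: forall x forall y (xRy -> exists w (y = w & x R^2 w)).
(a): fails — wRx but no t with x=t and wR²t.
(b): satisfies the condition.
(c): satisfies the condition.
(d): satisfies the condition.
(e): fails — w1Rw2 but no w with w2=w and w1R²w.

(b), (c), (d)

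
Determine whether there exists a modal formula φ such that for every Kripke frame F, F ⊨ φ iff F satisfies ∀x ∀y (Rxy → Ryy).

The condition is shift-reflexivity. A defining modal formula is □(□r → r).

Yes, by □(□r → r)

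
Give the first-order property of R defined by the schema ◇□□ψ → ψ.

∀x ∀y (xRy → ∃w (yR²w ∧ x = w))

This is a Sahlqvist (Geach-type) schema ◇^1□^2ψ → □^0◇^0ψ.
Minimal-valuation argument: fix x; take any y with xR^1y and any z with xR^0z. Set V(ψ) to the set of worlds R-reachable from y in exactly 2 steps. Then □^2ψ holds at y, so the antecedent holds at x; validity forces ◇^0ψ at z, giving a w with zR^0w and yR^2w.
First-order correspondent: ∀x ∀y (xRy → ∃w (yR²w ∧ x = w)).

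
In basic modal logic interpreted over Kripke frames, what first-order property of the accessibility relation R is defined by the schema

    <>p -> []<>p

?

This schema is the 5 axiom.
Its frame correspondent is the Euclidean property — forall x forall y forall z (Rxy & Rxz -> Ryz).

the Euclidean property: forall x forall y forall z (Rxy & Rxz -> Ryz)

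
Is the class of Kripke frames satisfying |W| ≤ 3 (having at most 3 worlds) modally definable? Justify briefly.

No — not modally definable

Any modally definable frame class is closed under disjoint unions.
Any modal formula valid on each of 4 disjoint one-world frames is valid on their disjoint union (validity is preserved under disjoint unions). Each one-world frame has |W|=1≤3, but the union has |W|=4.
So no modal formula (or set of formulas) defines exactly the |W|≤3 frames.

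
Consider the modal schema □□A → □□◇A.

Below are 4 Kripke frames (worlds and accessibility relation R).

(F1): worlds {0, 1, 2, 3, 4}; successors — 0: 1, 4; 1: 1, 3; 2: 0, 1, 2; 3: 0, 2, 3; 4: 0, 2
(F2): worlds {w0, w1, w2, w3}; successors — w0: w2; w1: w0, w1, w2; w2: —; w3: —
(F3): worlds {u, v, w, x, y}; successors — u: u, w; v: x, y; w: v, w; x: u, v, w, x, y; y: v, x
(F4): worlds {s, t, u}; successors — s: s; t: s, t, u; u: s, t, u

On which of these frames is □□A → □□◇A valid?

(F1), (F4)

The schema corresponds to a generalized confluence (Geach) condition: ∀x ∀z (xR²z → ∃w (xR²w ∧ zRw)).
(F1): condition met.
(F2): fails — w1R²w2 but no w with w1R²w and w2Rw.
(F3): fails — uR²v but no t with uR²t and vRt.
(F4): condition met.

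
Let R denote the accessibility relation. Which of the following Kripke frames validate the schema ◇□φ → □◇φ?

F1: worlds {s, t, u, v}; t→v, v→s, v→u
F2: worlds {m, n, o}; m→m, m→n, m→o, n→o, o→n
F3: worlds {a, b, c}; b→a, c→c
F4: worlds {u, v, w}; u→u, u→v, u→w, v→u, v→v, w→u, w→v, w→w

This is the axiom for convergence; its first-order frame correspondent is ∀x ∀y ∀z (Rxy ∧ Rxz → ∃w (Ryw ∧ Rzw)).
F1: fails — Rvu and Rvu but u and u have no common successor.
F2: fails — Rmo and Rmn but o and n have no common successor.
F3: fails — Rba and Rba but a and a have no common successor.
F4: satisfies the condition.

F4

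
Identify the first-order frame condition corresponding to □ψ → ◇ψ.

Suppose □ψ→◇ψ is valid. At any x set V(ψ)=W. Then □ψ at x, so ◇ψ at x, so x has a successor.

seriality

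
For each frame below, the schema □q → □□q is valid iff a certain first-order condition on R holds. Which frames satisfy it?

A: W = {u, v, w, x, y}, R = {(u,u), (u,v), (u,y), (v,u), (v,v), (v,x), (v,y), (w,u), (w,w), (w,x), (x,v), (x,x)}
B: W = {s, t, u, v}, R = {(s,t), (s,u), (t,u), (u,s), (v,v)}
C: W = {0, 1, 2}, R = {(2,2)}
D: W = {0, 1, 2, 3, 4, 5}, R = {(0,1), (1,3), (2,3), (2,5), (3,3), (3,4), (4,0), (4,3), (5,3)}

This is the axiom for transitivity; its first-order frame correspondent is ∀x ∀y ∀z (Rxy ∧ Ryz → Rxz).
A: fails — Ruv and Rvx but not Rux.
B: fails — Rus and Rsu but not Ruu.
C: holds.
D: fails — R34 and R40 but not R30.
Valid on: C.

C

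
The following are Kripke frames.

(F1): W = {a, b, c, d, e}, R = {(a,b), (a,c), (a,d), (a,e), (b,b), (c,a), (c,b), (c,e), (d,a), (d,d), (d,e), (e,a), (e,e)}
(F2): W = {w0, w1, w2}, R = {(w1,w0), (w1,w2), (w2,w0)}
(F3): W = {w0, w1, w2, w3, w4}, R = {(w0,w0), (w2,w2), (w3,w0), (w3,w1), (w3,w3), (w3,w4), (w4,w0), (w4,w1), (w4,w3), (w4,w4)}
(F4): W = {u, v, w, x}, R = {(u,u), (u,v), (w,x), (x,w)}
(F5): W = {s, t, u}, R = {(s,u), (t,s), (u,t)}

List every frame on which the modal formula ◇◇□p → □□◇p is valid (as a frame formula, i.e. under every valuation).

Frame correspondent (Sahlqvist): ∀x ∀y ∀z ((xR²y ∧ xR²z) → ∃w (yRw ∧ zRw)) — i.e. a generalized confluence (Geach) condition.
(F1): fails — aR²b, aR²d but no w with bRw and dRw.
(F2): fails — w1R²w0, w1R²w0 but no w with w0Rw and w0Rw.
(F3): fails — w3R²w0, w3R²w1 but no w with w0Rw and w1Rw.
(F4): fails — uR²u, uR²v but no t with uRt and vRt.
(F5): satisfies the condition.
Valid on: (F5).

(F5)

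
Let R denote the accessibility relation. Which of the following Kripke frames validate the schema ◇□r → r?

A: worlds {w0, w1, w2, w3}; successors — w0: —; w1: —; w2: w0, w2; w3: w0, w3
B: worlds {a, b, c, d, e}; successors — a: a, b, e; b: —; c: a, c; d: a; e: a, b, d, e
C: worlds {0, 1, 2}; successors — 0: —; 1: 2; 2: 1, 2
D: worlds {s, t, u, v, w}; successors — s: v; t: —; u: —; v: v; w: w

This is the axiom for a generalized confluence (Geach) condition; its first-order frame correspondent is ∀x ∀y (xRy → ∃w (yRw ∧ x = w)).
A: fails — w2Rw0 but no w with w0Rw and w2=w.
B: fails — aRb but no w with bRw and a=w.
C: ✓.
D: fails — sRv but no w* with vRw* and s=w*.

C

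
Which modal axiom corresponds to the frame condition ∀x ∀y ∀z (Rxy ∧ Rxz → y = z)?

This is partial functionality; the standard corresponding axiom is CD: ◇p → □p.

◇p → □p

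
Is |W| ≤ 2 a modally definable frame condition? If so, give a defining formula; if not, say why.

Not modally definable

Any modally definable frame class is closed under disjoint unions.
Any modal formula valid on each of 3 disjoint one-world frames is valid on their disjoint union (validity is preserved under disjoint unions). Each one-world frame has |W|=1≤2, but the union has |W|=3.
So no modal formula (or set of formulas) defines exactly the |W|≤2 frames.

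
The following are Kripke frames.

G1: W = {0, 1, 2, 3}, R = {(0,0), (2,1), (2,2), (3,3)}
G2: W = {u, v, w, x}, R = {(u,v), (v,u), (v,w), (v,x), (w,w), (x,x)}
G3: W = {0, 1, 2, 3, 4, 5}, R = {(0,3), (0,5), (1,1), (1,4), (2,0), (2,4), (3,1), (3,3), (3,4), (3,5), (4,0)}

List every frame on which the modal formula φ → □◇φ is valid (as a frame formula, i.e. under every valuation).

none

Frame correspondent (Sahlqvist): ∀x ∀y (Rxy → Ryx) — i.e. symmetry.
G1: fails — R21 but not R12.
G2: fails — Rvw but not Rwv.
G3: fails — R34 but not R43.
Valid on no frame.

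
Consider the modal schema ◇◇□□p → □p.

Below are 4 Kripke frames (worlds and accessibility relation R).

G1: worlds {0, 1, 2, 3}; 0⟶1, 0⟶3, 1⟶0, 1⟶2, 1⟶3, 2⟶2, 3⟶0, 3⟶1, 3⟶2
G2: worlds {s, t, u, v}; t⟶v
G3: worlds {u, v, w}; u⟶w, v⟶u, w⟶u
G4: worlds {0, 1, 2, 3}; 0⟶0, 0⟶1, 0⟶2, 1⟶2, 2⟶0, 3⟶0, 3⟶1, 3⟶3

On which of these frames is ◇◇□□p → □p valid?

G2

The schema corresponds to a generalized confluence (Geach) condition: ∀x ∀y ∀z ((xR²y ∧ xRz) → ∃w (yR²w ∧ z = w)).
G1: fails — 0R²2, 0R1 but no w with 2R²w and 1=w.
G2: satisfies the condition.
G3: fails — uR²u, uRw but no t with uR²t and w=t.
G4: fails — 0R²1, 0R1 but no w with 1R²w and 1=w.
Valid on: G2.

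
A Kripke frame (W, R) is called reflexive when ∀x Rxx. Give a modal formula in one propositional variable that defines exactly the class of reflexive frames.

□q → q

This is reflexivity; the standard corresponding axiom is T: □q → q.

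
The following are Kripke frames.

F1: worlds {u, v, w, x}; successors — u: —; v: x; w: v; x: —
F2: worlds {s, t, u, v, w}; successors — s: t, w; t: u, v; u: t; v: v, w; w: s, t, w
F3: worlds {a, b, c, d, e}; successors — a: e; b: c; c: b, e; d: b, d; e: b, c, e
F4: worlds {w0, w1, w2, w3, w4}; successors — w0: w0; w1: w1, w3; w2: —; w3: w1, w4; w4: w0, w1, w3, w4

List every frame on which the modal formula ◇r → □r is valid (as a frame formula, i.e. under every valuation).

This is the axiom for partial functionality; its first-order frame correspondent is ∀x ∀y ∀z (Rxy ∧ Rxz → y = z).
F1: ✓.
F2: fails — s sees both t and w.
F3: fails — c sees both b and e.
F4: fails — w1 sees both w1 and w3.
Valid on: F1.

F1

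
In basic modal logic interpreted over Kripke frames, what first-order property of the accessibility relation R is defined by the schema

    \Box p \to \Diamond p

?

seriality

Suppose □p→◇p is valid. At any x set V(p)=W. Then □p at x, so ◇p at x, so x has a successor.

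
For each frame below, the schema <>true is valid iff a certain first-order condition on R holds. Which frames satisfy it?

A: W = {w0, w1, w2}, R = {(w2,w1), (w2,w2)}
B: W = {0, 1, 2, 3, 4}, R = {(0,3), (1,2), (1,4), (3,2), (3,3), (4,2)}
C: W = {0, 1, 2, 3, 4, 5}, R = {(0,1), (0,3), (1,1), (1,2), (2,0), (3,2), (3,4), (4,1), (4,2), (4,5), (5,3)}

C

The schema corresponds to seriality: forall x exists y Rxy.
A: fails — world w0 has no successor.
B: fails — world 2 has no successor.
C: condition met.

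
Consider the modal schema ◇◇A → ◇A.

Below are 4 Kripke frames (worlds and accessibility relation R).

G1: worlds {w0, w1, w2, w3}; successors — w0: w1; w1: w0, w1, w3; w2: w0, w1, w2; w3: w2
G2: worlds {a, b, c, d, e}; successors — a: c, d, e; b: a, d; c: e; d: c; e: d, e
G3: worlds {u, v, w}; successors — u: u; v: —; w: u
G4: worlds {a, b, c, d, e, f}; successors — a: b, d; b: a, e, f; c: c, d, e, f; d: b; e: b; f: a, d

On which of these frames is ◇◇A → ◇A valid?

G3

The schema corresponds to transitivity: ∀x ∀y ∀z (Rxy ∧ Ryz → Rxz).
G1: fails — Rw3w2 and Rw2w1 but not Rw3w1.
G2: fails — Rdc and Rce but not Rde.
G3: condition met.
G4: fails — Reb and Rbf but not Ref.
Valid on: G3.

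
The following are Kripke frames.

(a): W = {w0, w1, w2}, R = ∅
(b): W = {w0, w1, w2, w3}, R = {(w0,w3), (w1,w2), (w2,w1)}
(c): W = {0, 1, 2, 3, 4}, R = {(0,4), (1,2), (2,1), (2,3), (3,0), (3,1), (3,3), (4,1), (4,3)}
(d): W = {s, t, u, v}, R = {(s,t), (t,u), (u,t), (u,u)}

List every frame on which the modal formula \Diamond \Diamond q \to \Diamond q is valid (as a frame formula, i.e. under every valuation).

(a)

The schema corresponds to transitivity: \forall x \forall y \forall z (Rxy \wedge Ryz \to Rxz).
(a): satisfies the condition.
(b): fails — Rw1w2 and Rw2w1 but not Rw1w1.
(c): fails — R31 and R12 but not R32.
(d): fails — Rtu and Rut but not Rtt.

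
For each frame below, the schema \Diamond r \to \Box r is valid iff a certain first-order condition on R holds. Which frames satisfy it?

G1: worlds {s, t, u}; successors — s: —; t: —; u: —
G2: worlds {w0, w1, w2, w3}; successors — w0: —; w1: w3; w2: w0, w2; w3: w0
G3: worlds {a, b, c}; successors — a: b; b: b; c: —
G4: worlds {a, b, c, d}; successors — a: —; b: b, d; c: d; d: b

This is the axiom for partial functionality; its first-order frame correspondent is \forall x \forall y \forall z (Rxy \wedge Rxz \to y = z).
G1: satisfies the condition.
G2: fails — w2 sees both w0 and w2.
G3: satisfies the condition.
G4: fails — b sees both b and d.

G1, G3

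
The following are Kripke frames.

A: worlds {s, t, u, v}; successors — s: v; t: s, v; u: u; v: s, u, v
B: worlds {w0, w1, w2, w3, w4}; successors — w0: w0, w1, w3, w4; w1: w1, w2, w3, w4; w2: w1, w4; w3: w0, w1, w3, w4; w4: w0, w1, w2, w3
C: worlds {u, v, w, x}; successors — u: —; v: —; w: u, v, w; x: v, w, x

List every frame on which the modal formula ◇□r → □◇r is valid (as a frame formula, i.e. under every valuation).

B

The schema corresponds to convergence: ∀x ∀y ∀z (Rxy ∧ Rxz → ∃w (Ryw ∧ Rzw)).
A: fails — Rvu and Rvs but u and s have no common successor.
B: satisfies the condition.
C: fails — Rww and Rwu but w and u have no common successor.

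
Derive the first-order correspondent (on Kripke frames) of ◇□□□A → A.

This is a Sahlqvist (Geach-type) schema ◇^1□^3A → □^0◇^0A.
Minimal-valuation argument: fix x; take any y with xR^1y and any z with xR^0z. Set V(A) to the set of worlds R-reachable from y in exactly 3 steps. Then □^3A holds at y, so the antecedent holds at x; validity forces ◇^0A at z, giving a w with zR^0w and yR^3w.
First-order correspondent: ∀x ∀y (xRy → ∃w (yR³w ∧ x = w)).

∀x ∀y (xRy → ∃w (yR³w ∧ x = w))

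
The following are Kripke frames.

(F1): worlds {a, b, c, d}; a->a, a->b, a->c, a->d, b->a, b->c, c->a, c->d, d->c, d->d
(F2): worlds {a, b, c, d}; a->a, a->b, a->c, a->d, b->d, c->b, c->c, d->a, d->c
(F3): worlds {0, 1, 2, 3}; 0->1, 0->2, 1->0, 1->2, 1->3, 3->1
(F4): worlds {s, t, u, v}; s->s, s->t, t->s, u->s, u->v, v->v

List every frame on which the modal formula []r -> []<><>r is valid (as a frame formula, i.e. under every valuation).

(F1), (F2), (F4)

This is the axiom for a generalized confluence (Geach) condition; its first-order frame correspondent is forall x forall z (xRz -> exists w (xRw & z R^2 w)).
(F1): holds.
(F2): holds.
(F3): fails — 0R2 but no w with 0Rw and 2R²w.
(F4): holds.
Valid on: (F1), (F2), (F4).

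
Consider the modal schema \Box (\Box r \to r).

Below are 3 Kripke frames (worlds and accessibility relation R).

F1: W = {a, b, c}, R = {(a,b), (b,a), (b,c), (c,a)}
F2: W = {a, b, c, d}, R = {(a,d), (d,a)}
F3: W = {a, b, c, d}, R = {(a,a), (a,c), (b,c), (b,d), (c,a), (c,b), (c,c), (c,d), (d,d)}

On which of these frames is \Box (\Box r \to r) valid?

none

Frame correspondent (Sahlqvist): \forall x \forall y (Rxy \to Ryy) — i.e. shift-reflexivity.
F1: fails — Rca but not Raa.
F2: fails — Rad but not Rdd.
F3: fails — Rcb but not Rbb.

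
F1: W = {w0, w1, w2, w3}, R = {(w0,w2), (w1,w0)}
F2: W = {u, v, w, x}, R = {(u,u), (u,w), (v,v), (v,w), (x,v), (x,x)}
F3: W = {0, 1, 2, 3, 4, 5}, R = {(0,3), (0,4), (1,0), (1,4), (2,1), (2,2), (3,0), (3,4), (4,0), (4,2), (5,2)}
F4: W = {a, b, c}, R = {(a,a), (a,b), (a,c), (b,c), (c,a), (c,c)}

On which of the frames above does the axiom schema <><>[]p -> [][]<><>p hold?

Frame correspondent (Sahlqvist): forall x forall y forall z ((x R^2 y & x R^2 z) -> exists w (yRw & z R^2 w)) — i.e. a generalized confluence (Geach) condition.
F1: fails — w1R²w2, w1R²w2 but no w with w2Rw and w2R²w.
F2: fails — uR²u, uR²w but no t with uRt and wR²t.
F3: satisfies the condition.
F4: satisfies the condition.

F3, F4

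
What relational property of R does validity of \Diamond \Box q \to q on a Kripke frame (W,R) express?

Symmetry

This is a form of the B axiom.
Its frame correspondent is symmetry — \forall x \forall y (Rxy \to Ryx).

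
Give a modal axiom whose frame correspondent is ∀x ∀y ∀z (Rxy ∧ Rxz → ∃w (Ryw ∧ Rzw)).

◇□q → □◇q

This is convergence; the standard corresponding axiom is .2: ◇□q → □◇q.
Suppose ◇□q→□◇q is valid. Take Rxy, Rxz and set V(q)={w : Ryw}. Then □q at y so ◇□q at x, so □◇q at x, so ◇q at z, giving w with Rzw and Ryw.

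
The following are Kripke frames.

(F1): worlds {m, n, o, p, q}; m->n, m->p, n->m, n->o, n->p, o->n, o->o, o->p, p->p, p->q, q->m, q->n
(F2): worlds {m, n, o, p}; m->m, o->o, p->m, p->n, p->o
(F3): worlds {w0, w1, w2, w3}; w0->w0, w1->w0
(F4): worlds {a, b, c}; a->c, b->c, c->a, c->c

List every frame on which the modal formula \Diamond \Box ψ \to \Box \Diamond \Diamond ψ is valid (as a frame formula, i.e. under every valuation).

(F1), (F3), (F4)

This is the axiom for a generalized confluence (Geach) condition; its first-order frame correspondent is \forall x \forall y \forall z ((xRy \wedge xRz) \to \exists w (yRw \wedge z R^2 w)).
(F1): ✓.
(F2): fails — pRm, pRn but no w with mRw and nR²w.
(F3): ✓.
(F4): ✓.
Valid on: (F1), (F3), (F4).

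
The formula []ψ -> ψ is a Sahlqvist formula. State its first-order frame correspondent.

Suppose □ψ→ψ is valid. At any x set V(ψ)={w : Rxw}. Then □ψ holds at x, so ψ holds at x, i.e. Rxx.
Conversely, on a frame with reflexivity the schema holds at every world under every valuation.
So the correspondent is reflexivity.

reflexivity: forall x Rxx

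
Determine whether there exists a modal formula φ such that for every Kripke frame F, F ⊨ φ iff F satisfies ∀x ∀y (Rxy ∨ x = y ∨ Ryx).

No

Any modally definable frame class is closed under disjoint unions.
Take 4 disjoint single-world reflexive frames: each is trivially connected, but their disjoint union has 4 worlds with no edge between distinct components, so it is not connected.
So the class is not modally definable.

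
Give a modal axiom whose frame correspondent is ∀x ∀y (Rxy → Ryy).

□(□q → q)

This is shift-reflexivity; the standard corresponding axiom is T□: □(□q → q).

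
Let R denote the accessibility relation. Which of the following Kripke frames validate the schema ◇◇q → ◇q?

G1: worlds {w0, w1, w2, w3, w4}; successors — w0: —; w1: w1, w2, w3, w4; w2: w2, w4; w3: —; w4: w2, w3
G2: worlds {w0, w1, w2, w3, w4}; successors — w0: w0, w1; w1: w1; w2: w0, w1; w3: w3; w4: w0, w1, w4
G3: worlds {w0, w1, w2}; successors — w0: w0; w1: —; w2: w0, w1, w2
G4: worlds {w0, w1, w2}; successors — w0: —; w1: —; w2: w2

The schema corresponds to transitivity: ∀x ∀y ∀z (Rxy ∧ Ryz → Rxz).
G1: fails — Rw2w4 and Rw4w3 but not Rw2w3.
G2: satisfies the condition.
G3: satisfies the condition.
G4: satisfies the condition.
Valid on: G2, G3, G4.

G2, G3, G4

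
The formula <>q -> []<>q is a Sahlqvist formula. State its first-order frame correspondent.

the Euclidean property

Suppose ◇q→□◇q is valid. Take Rxy, Rxz and set V(q)={y}. Then ◇q at x, so □◇q at x, so ◇q at z, so some w with Rzw has q; w=y, i.e. Rzy. By symmetry of the argument, Ryz.
Conversely, any frame satisfying forall x forall y forall z (Rxy & Rxz -> Ryz) validates the schema.
Frame condition: forall x forall y forall z (Rxy & Rxz -> Ryz).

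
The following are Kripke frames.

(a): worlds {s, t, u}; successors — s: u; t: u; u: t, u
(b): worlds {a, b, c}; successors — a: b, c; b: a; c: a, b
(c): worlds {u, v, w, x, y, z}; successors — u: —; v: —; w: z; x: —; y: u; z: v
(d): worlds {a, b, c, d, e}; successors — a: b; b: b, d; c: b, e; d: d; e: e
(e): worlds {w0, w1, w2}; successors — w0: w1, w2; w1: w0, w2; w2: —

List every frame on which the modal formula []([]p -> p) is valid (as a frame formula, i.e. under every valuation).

This is the axiom for shift-reflexivity; its first-order frame correspondent is forall x forall y (Rxy -> Ryy).
(a): fails — Rut but not Rtt.
(b): fails — Rab but not Rbb.
(c): fails — Rzv but not Rvv.
(d): holds.
(e): fails — Rw1w2 but not Rw2w2.
Valid on: (d).

(d)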